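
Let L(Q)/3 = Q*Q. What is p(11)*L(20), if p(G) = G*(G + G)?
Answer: 290400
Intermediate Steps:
p(G) = 2*G**2 (p(G) = G*(2*G) = 2*G**2)
L(Q) = 3*Q**2 (L(Q) = 3*(Q*Q) = 3*Q**2)
p(11)*L(20) = (2*11**2)*(3*20**2) = (2*121)*(3*400) = 242*1200 = 290400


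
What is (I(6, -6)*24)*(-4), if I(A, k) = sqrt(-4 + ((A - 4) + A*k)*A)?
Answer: -384*I*sqrt(13) ≈ -1384.5*I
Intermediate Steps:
I(A, k) = sqrt(-4 + A*(-4 + A + A*k)) (I(A, k) = sqrt(-4 + ((-4 + A) + A*k)*A) = sqrt(-4 + (-4 + A + A*k)*A) = sqrt(-4 + A*(-4 + A + A*k)))
(I(6, -6)*24)*(-4) = (sqrt(-4 + 6**2 - 4*6 - 6*6**2)*24)*(-4) = (sqrt(-4 + 36 - 24 - 6*36)*24)*(-4) = (sqrt(-4 + 36 - 24 - 216)*24)*(-4) = (sqrt(-208)*24)*(-4) = ((4*I*sqrt(13))*24)*(-4) = (96*I*sqrt(13))*(-4) = -384*I*sqrt(13)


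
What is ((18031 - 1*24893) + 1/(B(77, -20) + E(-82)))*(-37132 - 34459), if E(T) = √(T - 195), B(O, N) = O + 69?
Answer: 815977807140/1661 + 5507*I*√277/1661 ≈ 4.9126e+8 + 55.18*I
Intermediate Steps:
B(O, N) = 69 + O
E(T) = √(-195 + T)
((18031 - 1*24893) + 1/(B(77, -20) + E(-82)))*(-37132 - 34459) = ((18031 - 1*24893) + 1/((69 + 77) + √(-195 - 82)))*(-37132 - 34459) = ((18031 - 24893) + 1/(146 + √(-277)))*(-71591) = (-6862 + 1/(146 + I*√277))*(-71591) = 491257442 - 71591/(146 + I*√277)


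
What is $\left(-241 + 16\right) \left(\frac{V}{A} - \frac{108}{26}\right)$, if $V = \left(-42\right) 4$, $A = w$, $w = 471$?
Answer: $\frac{2071350}{2041} \approx 1014.9$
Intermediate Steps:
$A = 471$
$V = -168$
$\left(-241 + 16\right) \left(\frac{V}{A} - \frac{108}{26}\right) = \left(-241 + 16\right) \left(- \frac{168}{471} - \frac{108}{26}\right) = - 225 \left(\left(-168\right) \frac{1}{471} - \frac{54}{13}\right) = - 225 \left(- \frac{56}{157} - \frac{54}{13}\right) = \left(-225\right) \left(- \frac{9206}{2041}\right) = \frac{2071350}{2041}$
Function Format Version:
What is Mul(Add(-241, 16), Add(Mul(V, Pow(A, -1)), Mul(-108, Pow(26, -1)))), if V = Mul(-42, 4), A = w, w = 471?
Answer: Rational(2071350, 2041) ≈ 1014.9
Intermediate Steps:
A = 471
V = -168
Mul(Add(-241, 16), Add(Mul(V, Pow(A, -1)), Mul(-108, Pow(26, -1)))) = Mul(Add(-241, 16), Add(Mul(-168, Pow(471, -1)), Mul(-108, Pow(26, -1)))) = Mul(-225, Add(Mul(-168, Rational(1, 471)), Mul(-108, Rational(1, 26)))) = Mul(-225, Add(Rational(-56, 157), Rational(-54, 13))) = Mul(-225, Rational(-9206, 2041)) = Rational(2071350, 2041)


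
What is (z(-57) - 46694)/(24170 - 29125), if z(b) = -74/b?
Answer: 2661484/282435 ≈ 9.4234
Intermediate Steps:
(z(-57) - 46694)/(24170 - 29125) = (-74/(-57) - 46694)/(24170 - 29125) = (-74*(-1/57) - 46694)/(-4955) = (74/57 - 46694)*(-1/4955) = -2661484/57*(-1/4955) = 2661484/282435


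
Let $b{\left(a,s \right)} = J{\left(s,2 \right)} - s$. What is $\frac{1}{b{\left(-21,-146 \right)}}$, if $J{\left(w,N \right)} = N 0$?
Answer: $\frac{1}{146} \approx 0.0068493$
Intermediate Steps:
$J{\left(w,N \right)} = 0$
$b{\left(a,s \right)} = - s$ ($b{\left(a,s \right)} = 0 - s = - s$)
$\frac{1}{b{\left(-21,-146 \right)}} = \frac{1}{\left(-1\right) \left(-146\right)} = \frac{1}{146}$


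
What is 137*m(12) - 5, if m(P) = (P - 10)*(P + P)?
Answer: 6571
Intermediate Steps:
m(P) = 2*P*(-10 + P) (m(P) = (-10 + P)*(2*P) = 2*P*(-10 + P))
137*m(12) - 5 = 137*(2*12*(-10 + 12)) - 5 = 137*(2*12*2) - 5 = 137*48 - 5 = 6576 - 5 = 6571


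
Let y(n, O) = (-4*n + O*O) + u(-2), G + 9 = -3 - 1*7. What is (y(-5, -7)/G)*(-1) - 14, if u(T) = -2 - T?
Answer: -197/19 ≈ -10.368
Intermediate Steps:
G = -19 (G = -9 + (-3 - 1*7) = -9 + (-3 - 7) = -9 - 10 = -19)
y(n, O) = O**2 - 4*n (y(n, O) = (-4*n + O*O) + (-2 - 1*(-2)) = (-4*n + O**2) + (-2 + 2) = (O**2 - 4*n) + 0 = O**2 - 4*n)
(y(-5, -7)/G)*(-1) - 14 = (((-7)**2 - 4*(-5))/(-19))*(-1) - 14 = ((49 + 20)*(-1/19))*(-1) - 14 = (69*(-1/19))*(-1) - 14 = -69/19*(-1) - 14 = 69/19 - 14 = -197/19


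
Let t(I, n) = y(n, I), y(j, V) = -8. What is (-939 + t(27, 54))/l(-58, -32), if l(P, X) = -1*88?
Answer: 947/88 ≈ 10.761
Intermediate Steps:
t(I, n) = -8
l(P, X) = -88
(-939 + t(27, 54))/l(-58, -32) = (-939 - 8)/(-88) = -947*(-1/88) = 947/88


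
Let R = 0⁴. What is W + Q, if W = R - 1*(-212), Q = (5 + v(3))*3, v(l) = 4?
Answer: 239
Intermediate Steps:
R = 0
Q = 27 (Q = (5 + 4)*3 = 9*3 = 27)
W = 212 (W = 0 - 1*(-212) = 0 + 212 = 212)
W + Q = 212 + 27 = 239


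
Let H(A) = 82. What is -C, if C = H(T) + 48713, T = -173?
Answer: -48795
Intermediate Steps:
C = 48795 (C = 82 + 48713 = 48795)
-C = -1*48795 = -48795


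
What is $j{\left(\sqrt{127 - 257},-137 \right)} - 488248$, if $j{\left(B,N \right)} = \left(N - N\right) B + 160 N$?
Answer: $-510168$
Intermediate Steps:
$j{\left(B,N \right)} = 160 N$ ($j{\left(B,N \right)} = 0 B + 160 N = 0 + 160 N = 160 N$)
$j{\left(\sqrt{127 - 257},-137 \right)} - 488248 = 160 \left(-137\right) - 488248 = -21920 - 488248 = -510168$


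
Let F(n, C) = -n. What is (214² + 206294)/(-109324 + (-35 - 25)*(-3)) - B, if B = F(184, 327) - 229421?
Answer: 12529878015/54572 ≈ 2.2960e+5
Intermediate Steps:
B = -229605 (B = -1*184 - 229421 = -184 - 229421 = -229605)
(214² + 206294)/(-109324 + (-35 - 25)*(-3)) - B = (214² + 206294)/(-109324 + (-35 - 25)*(-3)) - 1*(-229605) = (45796 + 206294)/(-109324 - 60*(-3)) + 229605 = 252090/(-109324 + 180) + 229605 = 252090/(-109144) + 229605 = 252090*(-1/109144) + 229605 = -126045/54572 + 229605 = 12529878015/54572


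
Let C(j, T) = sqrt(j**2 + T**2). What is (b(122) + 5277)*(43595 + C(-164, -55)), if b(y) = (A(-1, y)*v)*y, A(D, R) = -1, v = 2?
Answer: 219413635 + 5033*sqrt(29921) ≈ 2.2028e+8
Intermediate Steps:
b(y) = -2*y (b(y) = (-1*2)*y = -2*y)
C(j, T) = sqrt(T**2 + j**2)
(b(122) + 5277)*(43595 + C(-164, -55)) = (-2*122 + 5277)*(43595 + sqrt((-55)**2 + (-164)**2)) = (-244 + 5277)*(43595 + sqrt(3025 + 26896)) = 5033*(43595 + sqrt(29921)) = 219413635 + 5033*sqrt(29921)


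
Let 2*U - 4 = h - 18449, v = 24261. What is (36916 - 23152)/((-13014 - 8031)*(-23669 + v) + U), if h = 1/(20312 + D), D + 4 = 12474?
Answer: -300807632/272480978983 ≈ -0.0011040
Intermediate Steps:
D = 12470 (D = -4 + 12474 = 12470)
h = 1/32782 (h = 1/(20312 + 12470) = 1/32782 ≈ 3.0505e-5)
U = -604663989/65564 (U = 2 + (1/32782 - 18449)/2 = 2 + (1/2)*(-604795117/32782) = 2 - 604795117/65564 = -604663989/65564 ≈ -9222.5)
(36916 - 23152)/((-13014 - 8031)*(-23669 + v) + U) = (36916 - 23152)/((-13014 - 8031)*(-23669 + 24261) - 604663989/65564) = 13764/(-21045*592 - 604663989/65564) = 13764/(-12458640 - 604663989/65564) = 13764/(-817442936949/65564) = 13764*(-65564/817442936949) = -300807632/272480978983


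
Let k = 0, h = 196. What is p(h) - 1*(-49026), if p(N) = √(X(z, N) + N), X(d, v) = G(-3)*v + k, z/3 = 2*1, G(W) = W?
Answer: 49026 + 14*I*√2 ≈ 49026.0 + 19.799*I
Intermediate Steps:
z = 6 (z = 3*(2*1) = 3*2 = 6)
X(d, v) = -3*v (X(d, v) = -3*v + 0 = -3*v)
p(N) = √2*√(-N) (p(N) = √(-3*N + N) = √(-2*N) = √2*√(-N))
p(h) - 1*(-49026) = √2*√(-1*196) - 1*(-49026) = √2*√(-196) + 49026 = √2*(14*I) + 49026 = 14*I*√2 + 49026 = 49026 + 14*I*√2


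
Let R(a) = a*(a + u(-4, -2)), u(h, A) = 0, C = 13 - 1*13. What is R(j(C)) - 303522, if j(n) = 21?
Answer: -303081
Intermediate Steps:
C = 0 (C = 13 - 13 = 0)
R(a) = a**2 (R(a) = a*(a + 0) = a*a = a**2)
R(j(C)) - 303522 = 21**2 - 303522 = 441 - 303522 = -303081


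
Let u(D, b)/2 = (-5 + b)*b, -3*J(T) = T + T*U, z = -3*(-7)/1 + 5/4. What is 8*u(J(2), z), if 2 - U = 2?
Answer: 6141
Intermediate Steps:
U = 0 (U = 2 - 1*2 = 2 - 2 = 0)
z = 89/4 (z = 21*1 + 5*(1/4) = 21 + 5/4 = 89/4 ≈ 22.250)
J(T) = -T/3 (J(T) = -(T + T*0)/3 = -(T + 0)/3 = -T/3)
u(D, b) = 2*b*(-5 + b) (u(D, b) = 2*((-5 + b)*b) = 2*(b*(-5 + b)) = 2*b*(-5 + b))
8*u(J(2), z) = 8*(2*(89/4)*(-5 + 89/4)) = 8*(2*(89/4)*(69/4)) = 8*(6141/8) = 6141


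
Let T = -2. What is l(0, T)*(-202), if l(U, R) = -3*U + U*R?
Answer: 0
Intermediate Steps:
l(U, R) = -3*U + R*U
l(0, T)*(-202) = (0*(-3 - 2))*(-202) = (0*(-5))*(-202) = 0*(-202) = 0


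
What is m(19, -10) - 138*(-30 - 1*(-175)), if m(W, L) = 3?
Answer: -20007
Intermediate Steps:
m(19, -10) - 138*(-30 - 1*(-175)) = 3 - 138*(-30 - 1*(-175)) = 3 - 138*(-30 + 175) = 3 - 138*145 = 3 - 20010 = -20007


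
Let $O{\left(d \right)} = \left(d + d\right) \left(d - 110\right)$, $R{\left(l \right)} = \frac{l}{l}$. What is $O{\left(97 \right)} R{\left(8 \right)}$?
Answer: $-2522$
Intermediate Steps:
$R{\left(l \right)} = 1$
$O{\left(d \right)} = 2 d \left(-110 + d\right)$
$O{\left(97 \right)} R{\left(8 \right)} = 2 \cdot 97 \left(-110 + 97\right) 1 = 2 \cdot 97 \left(-13\right) 1 = \left(-2522\right) 1 = -2522$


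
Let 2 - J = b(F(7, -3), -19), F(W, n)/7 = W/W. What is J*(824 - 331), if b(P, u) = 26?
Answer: -11832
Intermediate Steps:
F(W, n) = 7 (F(W, n) = 7*(W/W) = 7*1 = 7)
J = -24 (J = 2 - 1*26 = 2 - 26 = -24)
J*(824 - 331) = -24*(824 - 331) = -24*493 = -11832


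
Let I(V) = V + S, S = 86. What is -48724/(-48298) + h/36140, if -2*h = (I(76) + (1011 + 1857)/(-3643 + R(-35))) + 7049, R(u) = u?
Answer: 194537481159/213997039672 ≈ 0.90907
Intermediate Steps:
I(V) = 86 + V (I(V) = V + 86 = 86 + V)
h = -4419865/1226 (h = -(((86 + 76) + (1011 + 1857)/(-3643 - 35)) + 7049)/2 = -((162 + 2868/(-3678)) + 7049)/2 = -((162 + 2868*(-1/3678)) + 7049)/2 = -((162 - 478/613) + 7049)/2 = -(98828/613 + 7049)/2 = -1/2*4419865/613 = -4419865/1226 ≈ -3605.1)
-48724/(-48298) + h/36140 = -48724/(-48298) - 4419865/1226/36140 = -48724*(-1/48298) - 4419865/1226*1/36140 = 24362/24149 - 883973/8861528 = 194537481159/213997039672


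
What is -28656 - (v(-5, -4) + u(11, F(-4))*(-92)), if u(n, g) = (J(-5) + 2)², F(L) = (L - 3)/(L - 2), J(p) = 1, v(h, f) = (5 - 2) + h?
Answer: -27826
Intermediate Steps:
v(h, f) = 3 + h
F(L) = (-3 + L)/(-2 + L)
u(n, g) = 9 (u(n, g) = (1 + 2)² = 3² = 9)
-28656 - (v(-5, -4) + u(11, F(-4))*(-92)) = -28656 - ((3 - 5) + 9*(-92)) = -28656 - (-2 - 828) = -28656 - 1*(-830) = -28656 + 830 = -27826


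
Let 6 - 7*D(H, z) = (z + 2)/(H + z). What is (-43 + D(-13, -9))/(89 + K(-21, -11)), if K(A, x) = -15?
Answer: -6497/11396 ≈ -0.57011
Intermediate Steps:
D(H, z) = 6/7 - (2 + z)/(7*(H + z)) (D(H, z) = 6/7 - (z + 2)/(7*(H + z)) = 6/7 - (2 + z)/(7*(H + z)))
(-43 + D(-13, -9))/(89 + K(-21, -11)) = (-43 + (-2 + 5*(-9) + 6*(-13))/(7*(-13 - 9)))/(89 - 15) = (-43 + (⅐)*(-2 - 45 - 78)/(-22))/74 = (-43 + (⅐)*(-1/22)*(-125))*(1/74) = (-43 + 125/154)*(1/74) = -6497/154*1/74 = -6497/11396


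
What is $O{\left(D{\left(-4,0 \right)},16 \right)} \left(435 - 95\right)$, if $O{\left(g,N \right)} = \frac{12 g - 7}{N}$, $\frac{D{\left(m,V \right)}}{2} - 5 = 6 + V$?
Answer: $\frac{21845}{4} \approx 5461.3$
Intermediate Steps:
$D{\left(m,V \right)} = 22 + 2 V$ ($D{\left(m,V \right)} = 10 + 2 \left(6 + V\right) = 10 + \left(12 + 2 V\right) = 22 + 2 V$)
$O{\left(g,N \right)} = \frac{-7 + 12 g}{N}$
$O{\left(D{\left(-4,0 \right)},16 \right)} \left(435 - 95\right) = \frac{-7 + 12 \left(22 + 2 \cdot 0\right)}{16} \left(435 - 95\right) = \frac{-7 + 12 \left(22 + 0\right)}{16} \cdot 340 = \frac{-7 + 12 \cdot 22}{16} \cdot 340 = \frac{-7 + 264}{16} \cdot 340 = \frac{1}{16} \cdot 257 \cdot 340 = \frac{257}{16} \cdot 340 = \frac{21845}{4}$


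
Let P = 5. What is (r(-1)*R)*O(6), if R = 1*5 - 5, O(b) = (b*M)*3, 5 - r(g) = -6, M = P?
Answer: 0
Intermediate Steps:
M = 5
r(g) = 11 (r(g) = 5 - 1*(-6) = 5 + 6 = 11)
O(b) = 15*b (O(b) = (b*5)*3 = (5*b)*3 = 15*b)
R = 0 (R = 5 - 5 = 0)
(r(-1)*R)*O(6) = (11*0)*(15*6) = 0*90 = 0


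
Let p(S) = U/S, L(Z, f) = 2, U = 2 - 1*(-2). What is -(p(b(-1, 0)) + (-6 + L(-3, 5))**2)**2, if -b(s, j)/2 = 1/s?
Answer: -324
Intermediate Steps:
U = 4 (U = 2 + 2 = 4)
b(s, j) = -2/s
p(S) = 4/S
-(p(b(-1, 0)) + (-6 + L(-3, 5))**2)**2 = -(4/((-2/(-1))) + (-6 + 2)**2)**2 = -(4/((-2*(-1))) + (-4)**2)**2 = -(4/2 + 16)**2 = -(4*(1/2) + 16)**2 = -(2 + 16)**2 = -1*18**2 = -1*324 = -324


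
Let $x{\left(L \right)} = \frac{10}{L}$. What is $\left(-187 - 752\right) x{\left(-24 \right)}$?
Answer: $\frac{1565}{4} \approx 391.25$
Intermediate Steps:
$\left(-187 - 752\right) x{\left(-24 \right)} = \left(-187 - 752\right) \frac{10}{-24} = - 939 \cdot 10 \left(- \frac{1}{24}\right) = \left(-939\right) \left(- \frac{5}{12}\right) = \frac{1565}{4}$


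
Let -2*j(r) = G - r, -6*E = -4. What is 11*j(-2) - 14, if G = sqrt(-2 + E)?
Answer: -25 - 11*I*sqrt(3)/3 ≈ -25.0 - 6.3509*I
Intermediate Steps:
E = 2/3 (E = -1/6*(-4) = 2/3 ≈ 0.66667)
G = 2*I*sqrt(3)/3 (G = sqrt(-2 + 2/3) = sqrt(-4/3) = 2*I*sqrt(3)/3 ≈ 1.1547*I)
j(r) = r/2 - I*sqrt(3)/3 (j(r) = -(2*I*sqrt(3)/3 - r)/2 = -(-r + 2*I*sqrt(3)/3)/2 = r/2 - I*sqrt(3)/3)
11*j(-2) - 14 = 11*((1/2)*(-2) - I*sqrt(3)/3) - 14 = 11*(-1 - I*sqrt(3)/3) - 14 = (-11 - 11*I*sqrt(3)/3) - 14 = -25 - 11*I*sqrt(3)/3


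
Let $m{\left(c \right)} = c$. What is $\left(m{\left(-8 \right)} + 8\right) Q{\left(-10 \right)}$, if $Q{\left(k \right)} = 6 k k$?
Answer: $0$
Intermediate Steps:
$Q{\left(k \right)} = 6 k^{2}$
$\left(m{\left(-8 \right)} + 8\right) Q{\left(-10 \right)} = \left(-8 + 8\right) 6 \left(-10\right)^{2} = 0 \cdot 6 \cdot 100 = 0 \cdot 600 = 0$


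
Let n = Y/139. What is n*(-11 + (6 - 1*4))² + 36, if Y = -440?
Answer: -30636/139 ≈ -220.40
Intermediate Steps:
n = -440/139 ≈ -3.1655
n*(-11 + (6 - 1*4))² + 36 = -440*(-11 + (6 - 1*4))²/139 + 36 = -440*(-11 + (6 - 4))²/139 + 36 = -440*(-11 + 2)²/139 + 36 = -440/139*(-9)² + 36 = -440/139*81 + 36 = -35640/139 + 36 = -30636/139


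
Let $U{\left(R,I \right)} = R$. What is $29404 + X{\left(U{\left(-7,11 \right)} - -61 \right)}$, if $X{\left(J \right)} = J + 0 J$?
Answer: $29458$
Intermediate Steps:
$X{\left(J \right)} = J$ ($X{\left(J \right)} = J + 0 = J$)
$29404 + X{\left(U{\left(-7,11 \right)} - -61 \right)} = 29404 - -54 = 29404 + \left(-7 + 61\right) = 29404 + 54 = 29458$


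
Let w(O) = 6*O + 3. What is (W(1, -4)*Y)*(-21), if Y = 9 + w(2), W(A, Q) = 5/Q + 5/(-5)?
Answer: 1134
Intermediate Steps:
w(O) = 3 + 6*O
W(A, Q) = -1 + 5/Q (W(A, Q) = 5/Q + 5*(-⅕) = 5/Q - 1 = -1 + 5/Q)
Y = 24 (Y = 9 + (3 + 6*2) = 9 + (3 + 12) = 9 + 15 = 24)
(W(1, -4)*Y)*(-21) = (((5 - 1*(-4))/(-4))*24)*(-21) = (-(5 + 4)/4*24)*(-21) = (-¼*9*24)*(-21) = -9/4*24*(-21) = -54*(-21) = 1134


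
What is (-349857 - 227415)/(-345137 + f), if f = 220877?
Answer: 48106/10355 ≈ 4.6457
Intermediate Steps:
(-349857 - 227415)/(-345137 + f) = (-349857 - 227415)/(-345137 + 220877) = -577272/(-124260) = -577272*(-1/124260) = 48106/10355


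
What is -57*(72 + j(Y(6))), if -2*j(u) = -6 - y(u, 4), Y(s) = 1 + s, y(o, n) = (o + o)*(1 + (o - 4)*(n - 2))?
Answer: -7068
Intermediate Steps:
y(o, n) = 2*o*(1 + (-4 + o)*(-2 + n)) (y(o, n) = (2*o)*(1 + (-4 + o)*(-2 + n)) = 2*o*(1 + (-4 + o)*(-2 + n)))
j(u) = 3 + u*(-7 + 2*u) (j(u) = -(-6 - 2*u*(9 - 4*4 - 2*u + 4*u))/2 = -(-6 - 2*u*(9 - 16 - 2*u + 4*u))/2 = -(-6 - 2*u*(-7 + 2*u))/2 = 3 + u*(-7 + 2*u))
-57*(72 + j(Y(6))) = -57*(72 + (3 + (1 + 6)*(-7 + 2*(1 + 6)))) = -57*(72 + (3 + 7*(-7 + 2*7))) = -57*(72 + (3 + 7*(-7 + 14))) = -57*(72 + (3 + 7*7)) = -57*(72 + (3 + 49)) = -57*(72 + 52) = -57*124 = -7068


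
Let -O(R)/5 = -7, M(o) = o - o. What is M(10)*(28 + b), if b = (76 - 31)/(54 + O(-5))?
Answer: 0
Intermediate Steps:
M(o) = 0
O(R) = 35 (O(R) = -5*(-7) = 35)
b = 45/89 (b = (76 - 31)/(54 + 35) = 45/89 ≈ 0.50562)
M(10)*(28 + b) = 0*(28 + 45/89) = 0*(2537/89) = 0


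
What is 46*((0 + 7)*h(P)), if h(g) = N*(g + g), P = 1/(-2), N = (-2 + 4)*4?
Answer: -2576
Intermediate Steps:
N = 8 (N = 2*4 = 8)
P = -½ (P = 1*(-½) = -½ ≈ -0.50000)
h(g) = 16*g (h(g) = 8*(g + g) = 8*(2*g) = 16*g)
46*((0 + 7)*h(P)) = 46*((0 + 7)*(16*(-½))) = 46*(7*(-8)) = 46*(-56) = -2576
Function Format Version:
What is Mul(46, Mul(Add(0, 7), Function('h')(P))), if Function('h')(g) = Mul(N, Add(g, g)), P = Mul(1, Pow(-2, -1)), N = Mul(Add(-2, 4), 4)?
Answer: -2576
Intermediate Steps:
N = 8 (N = Mul(2, 4) = 8)
P = Rational(-1, 2) (P = Mul(1, Rational(-1, 2)) = Rational(-1, 2) ≈ -0.50000)
Function('h')(g) = Mul(16, g) (Function('h')(g) = Mul(8, Add(g, g)) = Mul(8, Mul(2, g)) = Mul(16, g))
Mul(46, Mul(Add(0, 7), Function('h')(P))) = Mul(46, Mul(Add(0, 7), Mul(16, Rational(-1, 2)))) = Mul(46, Mul(7, -8)) = Mul(46, -56) = -2576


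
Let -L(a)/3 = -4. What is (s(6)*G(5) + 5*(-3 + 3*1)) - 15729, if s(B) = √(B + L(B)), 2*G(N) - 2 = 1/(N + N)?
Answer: -15729 + 63*√2/20 ≈ -15725.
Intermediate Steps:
L(a) = 12 (L(a) = -3*(-4) = 12)
G(N) = 1 + 1/(4*N) (G(N) = 1 + 1/(2*(N + N)) = 1 + 1/(2*((2*N))) = 1 + (1/(2*N))/2 = 1 + 1/(4*N))
s(B) = √(12 + B) (s(B) = √(B + 12) = √(12 + B))
(s(6)*G(5) + 5*(-3 + 3*1)) - 15729 = (√(12 + 6)*((¼ + 5)/5) + 5*(-3 + 3*1)) - 15729 = (√18*((⅕)*(21/4)) + 5*(-3 + 3)) - 15729 = ((3*√2)*(21/20) + 5*0) - 15729 = (63*√2/20 + 0) - 15729 = 63*√2/20 - 15729 = -15729 + 63*√2/20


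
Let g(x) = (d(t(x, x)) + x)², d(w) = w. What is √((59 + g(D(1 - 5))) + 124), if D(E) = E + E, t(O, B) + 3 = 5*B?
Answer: 4*√174 ≈ 52.764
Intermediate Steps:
t(O, B) = -3 + 5*B
D(E) = 2*E
g(x) = (-3 + 6*x)² (g(x) = ((-3 + 5*x) + x)² = (-3 + 6*x)²)
√((59 + g(D(1 - 5))) + 124) = √((59 + 9*(-1 + 2*(2*(1 - 5)))²) + 124) = √((59 + 9*(-1 + 2*(2*(-4)))²) + 124) = √((59 + 9*(-1 + 2*(-8))²) + 124) = √((59 + 9*(-1 - 16)²) + 124) = √((59 + 9*(-17)²) + 124) = √((59 + 9*289) + 124) = √((59 + 2601) + 124) = √(2660 + 124) = √2784 = 4*√174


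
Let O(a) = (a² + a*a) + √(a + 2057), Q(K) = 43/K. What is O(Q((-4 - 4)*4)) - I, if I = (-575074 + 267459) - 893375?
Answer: 614908729/512 + 3*√14618/8 ≈ 1.2010e+6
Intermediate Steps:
I = -1200990 (I = -307615 - 893375 = -1200990)
O(a) = √(2057 + a) + 2*a² (O(a) = (a² + a²) + √(2057 + a) = 2*a² + √(2057 + a) = √(2057 + a) + 2*a²)
O(Q((-4 - 4)*4)) - I = (√(2057 + 43/(((-4 - 4)*4))) + 2*(43/(((-4 - 4)*4)))²) - 1*(-1200990) = (√(2057 + 43/((-8*4))) + 2*(43/((-8*4)))²) + 1200990 = (√(2057 + 43/(-32)) + 2*(43/(-32))²) + 1200990 = (√(2057 + 43*(-1/32)) + 2*(43*(-1/32))²) + 1200990 = (√(2057 - 43/32) + 2*(-43/32)²) + 1200990 = (√(65781/32) + 2*(1849/1024)) + 1200990 = (3*√14618/8 + 1849/512) + 1200990 = (1849/512 + 3*√14618/8) + 1200990 = 614908729/512 + 3*√14618/8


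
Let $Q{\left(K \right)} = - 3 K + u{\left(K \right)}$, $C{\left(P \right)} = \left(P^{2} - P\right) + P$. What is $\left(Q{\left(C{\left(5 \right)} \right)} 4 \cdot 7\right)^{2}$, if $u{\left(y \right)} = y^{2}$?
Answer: $237160000$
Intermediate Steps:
$C{\left(P \right)} = P^{2}$
$Q{\left(K \right)} = K^{2} - 3 K$ ($Q{\left(K \right)} = - 3 K + K^{2} = K^{2} - 3 K$)
$\left(Q{\left(C{\left(5 \right)} \right)} 4 \cdot 7\right)^{2} = \left(5^{2} \left(-3 + 5^{2}\right) 4 \cdot 7\right)^{2} = \left(25 \left(-3 + 25\right) 4 \cdot 7\right)^{2} = \left(25 \cdot 22 \cdot 4 \cdot 7\right)^{2} = \left(550 \cdot 4 \cdot 7\right)^{2} = \left(2200 \cdot 7\right)^{2} = 15400^{2} = 237160000$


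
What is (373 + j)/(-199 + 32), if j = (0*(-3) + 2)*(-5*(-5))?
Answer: -423/167 ≈ -2.5329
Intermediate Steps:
j = 50 (j = (0 + 2)*25 = 2*25 = 50)
(373 + j)/(-199 + 32) = (373 + 50)/(-199 + 32) = 423/(-167) = 423*(-1/167) = -423/167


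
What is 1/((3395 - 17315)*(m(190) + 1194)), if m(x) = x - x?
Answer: -1/16620480 ≈ -6.0167e-8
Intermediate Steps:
m(x) = 0
1/((3395 - 17315)*(m(190) + 1194)) = 1/((3395 - 17315)*(0 + 1194)) = 1/(-13920*1194) = 1/(-16620480) = -1/16620480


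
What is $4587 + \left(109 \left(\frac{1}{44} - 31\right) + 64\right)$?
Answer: $\frac{56077}{44} \approx 1274.5$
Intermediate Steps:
$4587 + \left(109 \left(\frac{1}{44} - 31\right) + 64\right) = 4587 + \left(109 \left(- \frac{1363}{44}\right) + 64\right) = 4587 + \left(- \frac{148567}{44} + 64\right) = 4587 - \frac{145751}{44} = \frac{56077}{44}$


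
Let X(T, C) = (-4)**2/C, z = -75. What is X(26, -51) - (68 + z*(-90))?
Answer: -347734/51 ≈ -6818.3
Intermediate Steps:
X(T, C) = 16/C
X(26, -51) - (68 + z*(-90)) = 16/(-51) - (68 - 75*(-90)) = 16*(-1/51) - (68 + 6750) = -16/51 - 1*6818 = -16/51 - 6818 = -347734/51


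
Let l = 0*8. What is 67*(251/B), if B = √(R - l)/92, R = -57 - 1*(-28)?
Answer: -1547164*I*√29/29 ≈ -2.873e+5*I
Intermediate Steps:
l = 0
R = -29 (R = -57 + 28 = -29)
B = I*√29/92 (B = √(-29 - 1*0)/92 = √(-29 + 0)*(1/92) = √(-29)*(1/92) = (I*√29)*(1/92) = I*√29/92 ≈ 0.058534*I)
67*(251/B) = 67*(251/((I*√29/92))) = 67*(251*(-92*I*√29/29)) = 67*(-23092*I*√29/29) = -1547164*I*√29/29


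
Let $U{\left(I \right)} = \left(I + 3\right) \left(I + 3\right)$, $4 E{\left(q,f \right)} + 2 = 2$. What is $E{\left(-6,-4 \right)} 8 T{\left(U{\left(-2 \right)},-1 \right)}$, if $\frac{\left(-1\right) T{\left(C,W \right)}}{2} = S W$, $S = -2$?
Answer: $0$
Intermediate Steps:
$E{\left(q,f \right)} = 0$ ($E{\left(q,f \right)} = - \frac{1}{2} + \frac{1}{4} \cdot 2 = - \frac{1}{2} + \frac{1}{2} = 0$)
$U{\left(I \right)} = \left(3 + I\right)^{2}$ ($U{\left(I \right)} = \left(3 + I\right) \left(3 + I\right) = \left(3 + I\right)^{2}$)
$T{\left(C,W \right)} = 4 W$ ($T{\left(C,W \right)} = - 2 \left(- 2 W\right) = 4 W$)
$E{\left(-6,-4 \right)} 8 T{\left(U{\left(-2 \right)},-1 \right)} = 0 \cdot 8 \cdot 4 \left(-1\right) = 0 \left(-4\right) = 0$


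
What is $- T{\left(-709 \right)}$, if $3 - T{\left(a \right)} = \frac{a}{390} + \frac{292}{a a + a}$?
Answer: $- \frac{78590959}{16314090} \approx -4.8174$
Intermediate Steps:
$T{\left(a \right)} = 3 - \frac{292}{a + a^{2}} - \frac{a}{390}$ ($T{\left(a \right)} = 3 - \left(\frac{a}{390} + \frac{292}{a a + a}\right) = 3 - \left(a \frac{1}{390} + \frac{292}{a^{2} + a}\right) = 3 - \left(\frac{a}{390} + \frac{292}{a + a^{2}}\right) = 3 - \left(\frac{292}{a + a^{2}} + \frac{a}{390}\right) = 3 - \frac{292}{a + a^{2}} - \frac{a}{390}$)
$- T{\left(-709 \right)} = - \frac{-113880 - \left(-709\right)^{3} + 1169 \left(-709\right)^{2} + 1170 \left(-709\right)}{390 \left(-709\right) \left(1 - 709\right)} = - \frac{\left(-1\right) \left(-113880 - -356400829 + 1169 \cdot 502681 - 829530\right)}{390 \cdot 709 \left(-708\right)} = - \frac{\left(-1\right) \left(-1\right) \left(-113880 + 356400829 + 587634089 - 829530\right)}{390 \cdot 709 \cdot 708} = - \frac{\left(-1\right) \left(-1\right) 943091508}{390 \cdot 709 \cdot 708} = \left(-1\right) \frac{78590959}{16314090} = - \frac{78590959}{16314090}$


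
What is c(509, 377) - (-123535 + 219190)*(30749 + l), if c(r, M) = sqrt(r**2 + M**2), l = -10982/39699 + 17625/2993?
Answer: -116515300412651420/39606369 + sqrt(401210) ≈ -2.9418e+9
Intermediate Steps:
l = 666825749/118819107 (l = -10982*1/39699 + 17625*(1/2993) = -10982/39699 + 17625/2993 = 666825749/118819107 ≈ 5.6121)
c(r, M) = sqrt(M**2 + r**2)
c(509, 377) - (-123535 + 219190)*(30749 + l) = sqrt(377**2 + 509**2) - (-123535 + 219190)*(30749 + 666825749/118819107) = sqrt(142129 + 259081) - 95655*3654235546892/118819107 = sqrt(401210) - 1*116515300412651420/39606369 = sqrt(401210) - 116515300412651420/39606369 = -116515300412651420/39606369 + sqrt(401210)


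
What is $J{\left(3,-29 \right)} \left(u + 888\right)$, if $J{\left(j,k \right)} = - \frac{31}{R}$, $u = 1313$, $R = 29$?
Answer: $- \frac{68231}{29} \approx -2352.8$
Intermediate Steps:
$J{\left(j,k \right)} = - \frac{31}{29}$
$J{\left(3,-29 \right)} \left(u + 888\right) = - \frac{31 \left(1313 + 888\right)}{29} = \left(- \frac{31}{29}\right) 2201 = - \frac{68231}{29}$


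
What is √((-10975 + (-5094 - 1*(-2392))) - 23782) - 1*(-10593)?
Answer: 10593 + I*√37459 ≈ 10593.0 + 193.54*I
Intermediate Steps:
√((-10975 + (-5094 - 1*(-2392))) - 23782) - 1*(-10593) = √((-10975 + (-5094 + 2392)) - 23782) + 10593 = √((-10975 - 2702) - 23782) + 10593 = √(-13677 - 23782) + 10593 = √(-37459) + 10593 = I*√37459 + 10593 = 10593 + I*√37459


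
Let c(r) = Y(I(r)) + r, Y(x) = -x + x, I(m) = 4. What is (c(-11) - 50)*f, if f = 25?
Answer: -1525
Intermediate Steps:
Y(x) = 0
c(r) = r (c(r) = 0 + r = r)
(c(-11) - 50)*f = (-11 - 50)*25 = -61*25 = -1525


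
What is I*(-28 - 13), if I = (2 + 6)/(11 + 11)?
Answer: -164/11 ≈ -14.909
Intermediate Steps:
I = 4/11 (I = 8/22 = 8*(1/22) = 4/11 ≈ 0.36364)
I*(-28 - 13) = 4*(-28 - 13)/11 = (4/11)*(-41) = -164/11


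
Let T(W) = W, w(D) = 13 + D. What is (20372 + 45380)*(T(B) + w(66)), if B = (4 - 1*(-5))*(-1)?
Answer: 4602640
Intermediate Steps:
B = -9 (B = (4 + 5)*(-1) = 9*(-1) = -9)
(20372 + 45380)*(T(B) + w(66)) = (20372 + 45380)*(-9 + (13 + 66)) = 65752*(-9 + 79) = 65752*70 = 4602640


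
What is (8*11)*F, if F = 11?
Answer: 968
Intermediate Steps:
(8*11)*F = (8*11)*11 = 88*11 = 968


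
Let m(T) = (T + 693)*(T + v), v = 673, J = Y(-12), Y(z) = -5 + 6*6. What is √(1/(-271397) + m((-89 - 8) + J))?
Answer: 16*√109503084337759/271397 ≈ 616.92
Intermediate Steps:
Y(z) = 31 (Y(z) = -5 + 36 = 31)
J = 31
m(T) = (673 + T)*(693 + T) (m(T) = (T + 693)*(T + 673) = (693 + T)*(673 + T) = (673 + T)*(693 + T))
√(1/(-271397) + m((-89 - 8) + J)) = √(1/(-271397) + (466389 + ((-89 - 8) + 31)² + 1366*((-89 - 8) + 31))) = √(-1/271397 + (466389 + (-97 + 31)² + 1366*(-97 + 31))) = √(-1/271397 + (466389 + (-66)² + 1366*(-66))) = √(-1/271397 + (466389 + 4356 - 90156)) = √(-1/271397 + 380589) = √(103290712832/271397) = 16*√109503084337759/271397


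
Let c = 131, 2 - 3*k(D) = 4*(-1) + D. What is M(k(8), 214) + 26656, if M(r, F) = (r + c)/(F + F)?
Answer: 34226695/1284 ≈ 26656.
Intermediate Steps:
k(D) = 2 - D/3 (k(D) = 2/3 - (4*(-1) + D)/3 = 2/3 - (-4 + D)/3 = 2/3 + (4/3 - D/3) = 2 - D/3)
M(r, F) = (131 + r)/(2*F) (M(r, F) = (r + 131)/(F + F) = (131 + r)/((2*F)) = (131 + r)*(1/(2*F)) = (131 + r)/(2*F))
M(k(8), 214) + 26656 = (1/2)*(131 + (2 - 1/3*8))/214 + 26656 = (1/2)*(1/214)*(131 + (2 - 8/3)) + 26656 = (1/2)*(1/214)*(131 - 2/3) + 26656 = (1/2)*(1/214)*(391/3) + 26656 = 391/1284 + 26656 = 34226695/1284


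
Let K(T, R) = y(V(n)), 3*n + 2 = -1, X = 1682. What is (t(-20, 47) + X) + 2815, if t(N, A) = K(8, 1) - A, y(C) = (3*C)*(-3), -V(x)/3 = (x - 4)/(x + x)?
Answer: 9035/2 ≈ 4517.5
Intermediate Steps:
n = -1 (n = -2/3 + (1/3)*(-1) = -2/3 - 1/3 = -1)
V(x) = -3*(-4 + x)/(2*x) (V(x) = -3*(x - 4)/(x + x) = -3*(-4 + x)/(2*x))
y(C) = -9*C
K(T, R) = 135/2 (K(T, R) = -9*(-3/2 + 6/(-1)) = -9*(-3/2 + 6*(-1)) = -9*(-3/2 - 6) = -9*(-15/2) = 135/2)
t(N, A) = 135/2 - A
(t(-20, 47) + X) + 2815 = ((135/2 - 1*47) + 1682) + 2815 = ((135/2 - 47) + 1682) + 2815 = (41/2 + 1682) + 2815 = 3405/2 + 2815 = 9035/2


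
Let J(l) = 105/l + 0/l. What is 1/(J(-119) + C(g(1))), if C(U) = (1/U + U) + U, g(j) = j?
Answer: 17/36 ≈ 0.47222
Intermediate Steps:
J(l) = 105/l (J(l) = 105/l + 0 = 105/l)
C(U) = 1/U + 2*U (C(U) = (U + 1/U) + U = 1/U + 2*U)
1/(J(-119) + C(g(1))) = 1/(105/(-119) + (1/1 + 2*1)) = 1/(105*(-1/119) + (1 + 2)) = 1/(-15/17 + 3) = 1/(36/17) = 17/36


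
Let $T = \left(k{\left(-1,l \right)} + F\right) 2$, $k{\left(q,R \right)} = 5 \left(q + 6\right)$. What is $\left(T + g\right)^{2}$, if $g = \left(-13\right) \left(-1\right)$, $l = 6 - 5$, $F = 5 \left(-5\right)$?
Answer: $169$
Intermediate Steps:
$F = -25$
$l = 1$ ($l = 6 - 5 = 1$)
$k{\left(q,R \right)} = 30 + 5 q$ ($k{\left(q,R \right)} = 5 \left(6 + q\right) = 30 + 5 q$)
$g = 13$
$T = 0$ ($T = \left(\left(30 + 5 \left(-1\right)\right) - 25\right) 2 = \left(\left(30 - 5\right) - 25\right) 2 = \left(25 - 25\right) 2 = 0 \cdot 2 = 0$)
$\left(T + g\right)^{2} = \left(0 + 13\right)^{2} = 13^{2} = 169$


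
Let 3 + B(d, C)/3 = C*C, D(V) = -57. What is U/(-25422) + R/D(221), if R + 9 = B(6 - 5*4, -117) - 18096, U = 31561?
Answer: -10268599/25422 ≈ -403.93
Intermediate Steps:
B(d, C) = -9 + 3*C² (B(d, C) = -9 + 3*(C*C) = -9 + 3*C²)
R = 22953 (R = -9 + ((-9 + 3*(-117)²) - 18096) = -9 + ((-9 + 3*13689) - 18096) = -9 + ((-9 + 41067) - 18096) = -9 + (41058 - 18096) = -9 + 22962 = 22953)
U/(-25422) + R/D(221) = 31561/(-25422) + 22953/(-57) = 31561*(-1/25422) + 22953*(-1/57) = -31561/25422 - 7651/19 = -10268599/25422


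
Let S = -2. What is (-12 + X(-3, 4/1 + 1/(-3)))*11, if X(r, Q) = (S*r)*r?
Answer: -330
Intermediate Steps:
X(r, Q) = -2*r² (X(r, Q) = (-2*r)*r = -2*r²)
(-12 + X(-3, 4/1 + 1/(-3)))*11 = (-12 - 2*(-3)²)*11 = (-12 - 2*9)*11 = (-12 - 18)*11 = -30*11 = -330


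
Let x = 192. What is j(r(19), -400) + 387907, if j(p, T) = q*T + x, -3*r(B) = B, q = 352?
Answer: 247299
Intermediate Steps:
r(B) = -B/3
j(p, T) = 192 + 352*T (j(p, T) = 352*T + 192 = 192 + 352*T)
j(r(19), -400) + 387907 = (192 + 352*(-400)) + 387907 = (192 - 140800) + 387907 = -140608 + 387907 = 247299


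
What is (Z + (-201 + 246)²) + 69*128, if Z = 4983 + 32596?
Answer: 48436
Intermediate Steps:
Z = 37579
(Z + (-201 + 246)²) + 69*128 = (37579 + (-201 + 246)²) + 69*128 = (37579 + 45²) + 8832 = (37579 + 2025) + 8832 = 39604 + 8832 = 48436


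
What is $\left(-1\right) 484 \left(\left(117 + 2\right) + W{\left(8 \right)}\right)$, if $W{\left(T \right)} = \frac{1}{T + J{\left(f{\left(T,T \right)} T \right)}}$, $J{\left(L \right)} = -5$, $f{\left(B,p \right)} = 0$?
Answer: $- \frac{173272}{3} \approx -57757.0$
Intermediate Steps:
$W{\left(T \right)} = \frac{1}{-5 + T}$ ($W{\left(T \right)} = \frac{1}{T - 5} = \frac{1}{-5 + T}$)
$\left(-1\right) 484 \left(\left(117 + 2\right) + W{\left(8 \right)}\right) = \left(-1\right) 484 \left(\left(117 + 2\right) + \frac{1}{-5 + 8}\right) = - 484 \left(119 + \frac{1}{3}\right) = \left(-484\right) \frac{358}{3} = - \frac{173272}{3}$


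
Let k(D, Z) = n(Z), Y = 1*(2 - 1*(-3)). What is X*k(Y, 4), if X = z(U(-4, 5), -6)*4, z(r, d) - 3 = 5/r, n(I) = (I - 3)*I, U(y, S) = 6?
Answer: 184/3 ≈ 61.333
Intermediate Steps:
Y = 5 (Y = 1*(2 + 3) = 1*5 = 5)
n(I) = I*(-3 + I) (n(I) = (-3 + I)*I = I*(-3 + I))
k(D, Z) = Z*(-3 + Z)
z(r, d) = 3 + 5/r
X = 46/3 (X = (3 + 5/6)*4 = (3 + 5*(⅙))*4 = (3 + ⅚)*4 = (23/6)*4 = 46/3 ≈ 15.333)
X*k(Y, 4) = 46*(4*(-3 + 4))/3 = 46*(4*1)/3 = (46/3)*4 = 184/3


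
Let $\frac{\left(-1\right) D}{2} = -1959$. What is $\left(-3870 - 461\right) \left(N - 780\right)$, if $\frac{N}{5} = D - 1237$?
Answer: $-54678875$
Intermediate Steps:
$D = 3918$ ($D = \left(-2\right) \left(-1959\right) = 3918$)
$N = 13405$ ($N = 5 \left(3918 - 1237\right) = 5 \cdot 2681 = 13405$)
$\left(-3870 - 461\right) \left(N - 780\right) = \left(-3870 - 461\right) \left(13405 - 780\right) = \left(-4331\right) 12625 = -54678875$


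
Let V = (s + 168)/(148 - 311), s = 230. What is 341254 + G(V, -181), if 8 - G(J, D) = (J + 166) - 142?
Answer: 55622192/163 ≈ 3.4124e+5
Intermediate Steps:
V = -398/163 (V = (230 + 168)/(148 - 311) = 398/(-163) = 398*(-1/163) = -398/163 ≈ -2.4417)
G(J, D) = -16 - J (G(J, D) = 8 - ((J + 166) - 142) = 8 - ((166 + J) - 142) = 8 - (24 + J) = 8 + (-24 - J) = -16 - J)
341254 + G(V, -181) = 341254 + (-16 - 1*(-398/163)) = 341254 + (-16 + 398/163) = 341254 - 2210/163 = 55622192/163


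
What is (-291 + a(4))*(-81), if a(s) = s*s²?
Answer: 18387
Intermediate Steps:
a(s) = s³
(-291 + a(4))*(-81) = (-291 + 4³)*(-81) = (-291 + 64)*(-81) = -227*(-81) = 18387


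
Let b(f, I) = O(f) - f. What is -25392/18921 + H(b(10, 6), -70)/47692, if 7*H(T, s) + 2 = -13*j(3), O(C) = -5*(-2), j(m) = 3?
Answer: -403702029/300793444 ≈ -1.3421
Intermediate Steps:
O(C) = 10
b(f, I) = 10 - f
H(T, s) = -41/7 (H(T, s) = -2/7 + (-13*3)/7 = -2/7 + (⅐)*(-39) = -2/7 - 39/7 = -41/7)
-25392/18921 + H(b(10, 6), -70)/47692 = -25392/18921 - 41/7/47692 = -25392*1/18921 - 41/7*1/47692 = -8464/6307 - 41/333844 = -403702029/300793444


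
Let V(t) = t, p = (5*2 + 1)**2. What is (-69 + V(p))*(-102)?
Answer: -5304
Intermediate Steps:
p = 121 (p = (10 + 1)**2 = 11**2 = 121)
(-69 + V(p))*(-102) = (-69 + 121)*(-102) = 52*(-102) = -5304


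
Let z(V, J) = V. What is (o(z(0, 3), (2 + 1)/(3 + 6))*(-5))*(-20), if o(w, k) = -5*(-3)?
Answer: 1500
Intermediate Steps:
o(w, k) = 15
(o(z(0, 3), (2 + 1)/(3 + 6))*(-5))*(-20) = (15*(-5))*(-20) = -75*(-20) = 1500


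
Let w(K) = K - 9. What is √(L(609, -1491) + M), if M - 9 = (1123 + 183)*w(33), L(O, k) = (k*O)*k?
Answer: √1353887682 ≈ 36795.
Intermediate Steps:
w(K) = -9 + K
L(O, k) = O*k² (L(O, k) = (O*k)*k = O*k²)
M = 31353 (M = 9 + (1123 + 183)*(-9 + 33) = 9 + 1306*24 = 9 + 31344 = 31353)
√(L(609, -1491) + M) = √(609*(-1491)² + 31353) = √(609*2223081 + 31353) = √(1353856329 + 31353) = √1353887682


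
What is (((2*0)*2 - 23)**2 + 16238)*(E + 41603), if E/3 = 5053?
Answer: 951728454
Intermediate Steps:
E = 15159 (E = 3*5053 = 15159)
(((2*0)*2 - 23)**2 + 16238)*(E + 41603) = (((2*0)*2 - 23)**2 + 16238)*(15159 + 41603) = ((0*2 - 23)**2 + 16238)*56762 = ((0 - 23)**2 + 16238)*56762 = ((-23)**2 + 16238)*56762 = (529 + 16238)*56762 = 16767*56762 = 951728454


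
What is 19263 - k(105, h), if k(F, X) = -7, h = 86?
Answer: 19270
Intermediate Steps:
19263 - k(105, h) = 19263 - 1*(-7) = 19263 + 7 = 19270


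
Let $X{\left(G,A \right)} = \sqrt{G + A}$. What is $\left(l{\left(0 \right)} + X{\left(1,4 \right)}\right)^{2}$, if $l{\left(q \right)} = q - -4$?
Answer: $\left(4 + \sqrt{5}\right)^{2} \approx 38.889$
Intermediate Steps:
$l{\left(q \right)} = 4 + q$ ($l{\left(q \right)} = q + 4 = 4 + q$)
$X{\left(G,A \right)} = \sqrt{A + G}$
$\left(l{\left(0 \right)} + X{\left(1,4 \right)}\right)^{2} = \left(\left(4 + 0\right) + \sqrt{4 + 1}\right)^{2} = \left(4 + \sqrt{5}\right)^{2}$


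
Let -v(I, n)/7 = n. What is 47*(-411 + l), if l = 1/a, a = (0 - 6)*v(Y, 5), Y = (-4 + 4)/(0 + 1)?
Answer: -4056523/210 ≈ -19317.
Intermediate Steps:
Y = 0 (Y = 0/1 = 0*1 = 0)
v(I, n) = -7*n
a = 210 (a = (0 - 6)*(-7*5) = -6*(-35) = 210)
l = 1/210 ≈ 0.0047619
47*(-411 + l) = 47*(-411 + 1/210) = 47*(-86309/210) = -4056523/210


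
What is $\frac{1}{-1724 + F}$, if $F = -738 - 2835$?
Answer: $- \frac{1}{5297} \approx -0.00018879$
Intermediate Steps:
$F = -3573$
$\frac{1}{-1724 + F} = \frac{1}{-1724 - 3573} = \frac{1}{-5297} = - \frac{1}{5297}$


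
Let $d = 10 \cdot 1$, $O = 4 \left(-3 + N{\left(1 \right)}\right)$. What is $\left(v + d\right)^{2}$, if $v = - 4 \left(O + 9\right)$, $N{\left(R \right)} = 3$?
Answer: $676$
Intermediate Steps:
$O = 0$ ($O = 4 \left(-3 + 3\right) = 4 \cdot 0 = 0$)
$d = 10$
$v = -36$ ($v = - 4 \left(0 + 9\right) = \left(-4\right) 9 = -36$)
$\left(v + d\right)^{2} = \left(-36 + 10\right)^{2} = \left(-26\right)^{2} = 676$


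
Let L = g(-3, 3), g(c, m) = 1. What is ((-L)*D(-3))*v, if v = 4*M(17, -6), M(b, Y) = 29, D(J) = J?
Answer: 348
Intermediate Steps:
L = 1
v = 116 (v = 4*29 = 116)
((-L)*D(-3))*v = (-1*1*(-3))*116 = -1*(-3)*116 = 3*116 = 348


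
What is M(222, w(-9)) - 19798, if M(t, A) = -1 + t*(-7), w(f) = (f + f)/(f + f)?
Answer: -21353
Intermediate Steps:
w(f) = 1 (w(f) = (2*f)/((2*f)) = (2*f)*(1/(2*f)) = 1)
M(t, A) = -1 - 7*t
M(222, w(-9)) - 19798 = (-1 - 7*222) - 19798 = (-1 - 1554) - 19798 = -1555 - 19798 = -21353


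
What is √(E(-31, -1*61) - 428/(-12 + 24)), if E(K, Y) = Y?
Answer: I*√870/3 ≈ 9.8319*I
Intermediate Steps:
√(E(-31, -1*61) - 428/(-12 + 24)) = √(-1*61 - 428/(-12 + 24)) = √(-61 - 428/12) = √(-61 - 428*1/12) = √(-61 - 107/3) = √(-290/3) = I*√870/3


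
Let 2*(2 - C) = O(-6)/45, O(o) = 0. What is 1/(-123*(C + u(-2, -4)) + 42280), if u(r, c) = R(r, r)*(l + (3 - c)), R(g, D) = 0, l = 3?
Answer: 1/42034 ≈ 2.3790e-5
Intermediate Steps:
u(r, c) = 0 (u(r, c) = 0*(3 + (3 - c)) = 0*(6 - c) = 0)
C = 2 (C = 2 - 0/45 = 2 - 1/2*0 = 2 + 0 = 2)
1/(-123*(C + u(-2, -4)) + 42280) = 1/(-123*(2 + 0) + 42280) = 1/(-123*2 + 42280) = 1/(-246 + 42280) = 1/42034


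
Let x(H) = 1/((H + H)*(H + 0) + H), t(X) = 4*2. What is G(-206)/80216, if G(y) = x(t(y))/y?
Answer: -1/2247331456 ≈ -4.4497e-10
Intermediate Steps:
t(X) = 8
x(H) = 1/(H + 2*H²) (x(H) = 1/((2*H)*H + H) = 1/(2*H² + H) = 1/(H + 2*H²))
G(y) = 1/(136*y) (G(y) = (1/(8*(1 + 2*8)))/y = (1/(8*(1 + 16)))/y = ((⅛)/17)/y = ((⅛)*(1/17))/y = 1/(136*y))
G(-206)/80216 = ((1/136)/(-206))/80216 = ((1/136)*(-1/206))*(1/80216) = -1/28016*1/80216 = -1/2247331456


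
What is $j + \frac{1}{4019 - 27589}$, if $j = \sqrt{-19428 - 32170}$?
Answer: $- \frac{1}{23570} + i \sqrt{51598} \approx -4.2427 \cdot 10^{-5} + 227.15 i$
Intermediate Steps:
$j = i \sqrt{51598}$ ($j = \sqrt{-19428 - 32170} = \sqrt{-51598} = i \sqrt{51598} \approx 227.15 i$)
$j + \frac{1}{4019 - 27589} = i \sqrt{51598} + \frac{1}{4019 - 27589} = i \sqrt{51598} + \frac{1}{-23570} = i \sqrt{51598} - \frac{1}{23570} = - \frac{1}{23570} + i \sqrt{51598}$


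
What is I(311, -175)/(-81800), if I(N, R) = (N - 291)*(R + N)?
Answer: -68/2045 ≈ -0.033252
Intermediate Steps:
I(N, R) = (-291 + N)*(N + R)
I(311, -175)/(-81800) = (311² - 291*311 - 291*(-175) + 311*(-175))/(-81800) = (96721 - 90501 + 50925 - 54425)*(-1/81800) = 2720*(-1/81800) = -68/2045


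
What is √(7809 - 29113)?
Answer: 2*I*√5326 ≈ 145.96*I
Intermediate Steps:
√(7809 - 29113) = √(-21304) = 2*I*√5326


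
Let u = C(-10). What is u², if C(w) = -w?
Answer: 100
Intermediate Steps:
u = 10 (u = -1*(-10) = 10)
u² = 10² = 100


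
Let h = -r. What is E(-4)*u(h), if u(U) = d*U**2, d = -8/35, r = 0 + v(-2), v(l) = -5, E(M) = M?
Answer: 160/7 ≈ 22.857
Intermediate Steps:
r = -5 (r = 0 - 5 = -5)
h = 5 (h = -1*(-5) = 5)
d = -8/35 (d = -8*1/35 = -8/35 ≈ -0.22857)
u(U) = -8*U**2/35
E(-4)*u(h) = -(-32)*5**2/35 = -(-32)*25/35 = -4*(-40/7) = 160/7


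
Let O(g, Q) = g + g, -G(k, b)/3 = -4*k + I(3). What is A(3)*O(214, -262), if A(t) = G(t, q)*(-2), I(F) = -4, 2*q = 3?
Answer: -41088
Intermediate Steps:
q = 3/2 (q = (½)*3 = 3/2 ≈ 1.5000)
G(k, b) = 12 + 12*k (G(k, b) = -3*(-4*k - 4) = -3*(-4 - 4*k) = 12 + 12*k)
O(g, Q) = 2*g
A(t) = -24 - 24*t (A(t) = (12 + 12*t)*(-2) = -24 - 24*t)
A(3)*O(214, -262) = (-24 - 24*3)*(2*214) = (-24 - 72)*428 = -96*428 = -41088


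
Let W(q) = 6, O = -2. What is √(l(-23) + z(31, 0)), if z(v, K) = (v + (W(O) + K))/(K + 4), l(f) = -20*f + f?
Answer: √1785/2 ≈ 21.125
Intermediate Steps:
l(f) = -19*f
z(v, K) = (6 + K + v)/(4 + K) (z(v, K) = (v + (6 + K))/(K + 4) = (6 + K + v)/(4 + K))
√(l(-23) + z(31, 0)) = √(-19*(-23) + (6 + 0 + 31)/(4 + 0)) = √(437 + 37/4) = √(1785/4) = √1785/2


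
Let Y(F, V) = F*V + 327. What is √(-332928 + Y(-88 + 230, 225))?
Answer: 13*I*√1779 ≈ 548.32*I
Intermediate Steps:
Y(F, V) = 327 + F*V
√(-332928 + Y(-88 + 230, 225)) = √(-332928 + (327 + (-88 + 230)*225)) = √(-332928 + (327 + 142*225)) = √(-332928 + (327 + 31950)) = √(-332928 + 32277) = √(-300651) = 13*I*√1779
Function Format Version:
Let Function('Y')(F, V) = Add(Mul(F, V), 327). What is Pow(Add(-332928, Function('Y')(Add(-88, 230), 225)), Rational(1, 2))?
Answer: Mul(13, I, Pow(1779, Rational(1, 2))) ≈ Mul(548.32, I)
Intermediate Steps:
Function('Y')(F, V) = Add(327, Mul(F, V))
Pow(Add(-332928, Function('Y')(Add(-88, 230), 225)), Rational(1, 2)) = Pow(Add(-332928, Add(327, Mul(Add(-88, 230), 225))), Rational(1, 2)) = Pow(Add(-332928, Add(327, Mul(142, 225))), Rational(1, 2)) = Pow(Add(-332928, Add(327, 31950)), Rational(1, 2)) = Pow(Add(-332928, 32277), Rational(1, 2)) = Pow(-300651, Rational(1, 2)) = Mul(13, I, Pow(1779, Rational(1, 2)))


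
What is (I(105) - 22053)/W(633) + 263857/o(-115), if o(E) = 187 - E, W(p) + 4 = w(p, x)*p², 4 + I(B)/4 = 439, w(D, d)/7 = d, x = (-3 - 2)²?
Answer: 18501797367821/21176412442 ≈ 873.70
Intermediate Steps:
x = 25 (x = (-5)² = 25)
w(D, d) = 7*d
I(B) = 1740 (I(B) = -16 + 4*439 = -16 + 1756 = 1740)
W(p) = -4 + 175*p² (W(p) = -4 + (7*25)*p² = -4 + 175*p²)
(I(105) - 22053)/W(633) + 263857/o(-115) = (1740 - 22053)/(-4 + 175*633²) + 263857/(187 - 1*(-115)) = -20313/(-4 + 175*400689) + 263857/(187 + 115) = -20313/(-4 + 70120575) + 263857/302 = -20313/70120571 + 263857*(1/302) = -20313*1/70120571 + 263857/302 = -20313/70120571 + 263857/302 = 18501797367821/21176412442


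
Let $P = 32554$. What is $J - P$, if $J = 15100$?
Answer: $-17454$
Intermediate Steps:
$J - P = 15100 - 32554 = -17454$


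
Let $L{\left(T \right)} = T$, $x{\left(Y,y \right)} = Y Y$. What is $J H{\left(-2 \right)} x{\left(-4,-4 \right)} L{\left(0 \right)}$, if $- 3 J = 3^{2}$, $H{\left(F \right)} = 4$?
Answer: $0$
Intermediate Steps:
$x{\left(Y,y \right)} = Y^{2}$
$J = -3$ ($J = - \frac{3^{2}}{3} = \left(- \frac{1}{3}\right) 9 = -3$)
$J H{\left(-2 \right)} x{\left(-4,-4 \right)} L{\left(0 \right)} = - 3 \cdot 4 \left(-4\right)^{2} \cdot 0 = - 3 \cdot 4 \cdot 16 \cdot 0 = - 3 \cdot 64 \cdot 0 = \left(-3\right) 0 = 0$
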